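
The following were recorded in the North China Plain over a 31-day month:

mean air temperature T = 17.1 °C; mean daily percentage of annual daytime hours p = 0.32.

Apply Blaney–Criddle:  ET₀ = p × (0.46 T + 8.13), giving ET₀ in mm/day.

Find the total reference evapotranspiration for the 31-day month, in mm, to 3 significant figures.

159 mm

ET₀ = 0.32 × (0.46 × 17.1 + 8.13) = 0.32 × 15.996 = 5.1187 mm/d
Monthly total = 5.1187 × 31 = 158.680 mm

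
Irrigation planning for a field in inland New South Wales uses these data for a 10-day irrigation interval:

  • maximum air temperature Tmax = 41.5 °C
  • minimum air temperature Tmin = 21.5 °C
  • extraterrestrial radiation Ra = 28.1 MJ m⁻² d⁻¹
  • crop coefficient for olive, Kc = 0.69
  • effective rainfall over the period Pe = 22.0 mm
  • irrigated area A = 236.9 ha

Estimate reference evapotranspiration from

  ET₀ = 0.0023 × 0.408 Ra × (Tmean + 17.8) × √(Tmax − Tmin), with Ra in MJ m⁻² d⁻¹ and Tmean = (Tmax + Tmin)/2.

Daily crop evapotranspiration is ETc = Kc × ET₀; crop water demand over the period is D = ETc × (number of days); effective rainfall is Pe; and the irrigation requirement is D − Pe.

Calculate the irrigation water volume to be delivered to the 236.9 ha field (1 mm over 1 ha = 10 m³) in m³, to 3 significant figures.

Tmean = (41.5 + 21.5)/2 = 31.50 °C
0.408 Ra = 0.408 × 28.1 = 11.4648 mm/d equivalent
ET₀ = 0.0023 × 11.4648 × (31.50 + 17.8) × √20.0 = 0.0023 × 11.4648 × 49.30 × 4.4721 = 5.8137 mm/d
ETc = Kc × ET₀ = 0.69 × 5.8137 = 4.0115 mm/d
Crop demand D = ETc × 10 d = 4.0115 × 10 = 40.115 mm
D − Pe = 40.115 − 22.0 = 18.115 mm
Volume = 18.115 mm × 236.9 ha × 10 = 42914.4 m³

42900 m³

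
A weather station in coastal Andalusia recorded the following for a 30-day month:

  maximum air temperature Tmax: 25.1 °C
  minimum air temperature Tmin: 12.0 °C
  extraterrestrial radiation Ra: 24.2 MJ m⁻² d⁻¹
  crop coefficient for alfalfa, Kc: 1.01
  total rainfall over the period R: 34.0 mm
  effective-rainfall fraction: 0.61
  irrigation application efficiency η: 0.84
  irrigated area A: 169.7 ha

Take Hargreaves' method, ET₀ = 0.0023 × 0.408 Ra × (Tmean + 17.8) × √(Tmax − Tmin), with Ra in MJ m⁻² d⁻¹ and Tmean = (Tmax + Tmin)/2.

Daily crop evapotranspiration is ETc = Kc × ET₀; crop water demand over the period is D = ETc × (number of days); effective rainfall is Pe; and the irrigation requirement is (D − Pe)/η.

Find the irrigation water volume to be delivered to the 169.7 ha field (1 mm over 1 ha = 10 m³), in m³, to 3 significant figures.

Tmean = (25.1 + 12.0)/2 = 18.55 °C
0.408 Ra = 0.408 × 24.2 = 9.8736 mm/d equivalent
ET₀ = 0.0023 × 9.8736 × (18.55 + 17.8) × √13.1 = 0.0023 × 9.8736 × 36.35 × 3.6194 = 2.9878 mm/d
ETc = Kc × ET₀ = 1.01 × 2.9878 = 3.0177 mm/d
Crop demand D = ETc × 30 d = 3.0177 × 30 = 90.531 mm
Pe = 0.61 × 34.0 = 20.740 mm
D − Pe = 90.531 − 20.740 = 69.791 mm
Gross irrigation = 69.791 / 0.84 = 83.085 mm
Volume = 83.085 mm × 169.7 ha × 10 = 140995.2 m³

141000 m³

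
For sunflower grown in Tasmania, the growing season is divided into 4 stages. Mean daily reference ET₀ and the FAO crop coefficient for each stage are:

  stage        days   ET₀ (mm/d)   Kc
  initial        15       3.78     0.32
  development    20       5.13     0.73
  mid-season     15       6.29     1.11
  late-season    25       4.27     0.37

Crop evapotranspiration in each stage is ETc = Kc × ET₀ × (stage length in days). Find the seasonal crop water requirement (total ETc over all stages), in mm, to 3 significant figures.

237 mm

initial: 0.32 × 3.78 × 15 = 18.14 mm
development: 0.73 × 5.13 × 20 = 74.90 mm
mid-season: 1.11 × 6.29 × 15 = 104.73 mm
late-season: 0.37 × 4.27 × 25 = 39.50 mm
Seasonal total = 237.27 mm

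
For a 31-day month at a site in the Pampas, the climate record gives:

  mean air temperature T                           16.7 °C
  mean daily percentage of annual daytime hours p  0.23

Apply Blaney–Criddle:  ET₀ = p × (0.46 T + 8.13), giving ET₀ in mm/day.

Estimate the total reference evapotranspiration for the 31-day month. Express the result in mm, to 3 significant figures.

113 mm

ET₀ = 0.23 × (0.46 × 16.7 + 8.13) = 0.23 × 15.812 = 3.6368 mm/d
Monthly total = 3.6368 × 31 = 112.741 mm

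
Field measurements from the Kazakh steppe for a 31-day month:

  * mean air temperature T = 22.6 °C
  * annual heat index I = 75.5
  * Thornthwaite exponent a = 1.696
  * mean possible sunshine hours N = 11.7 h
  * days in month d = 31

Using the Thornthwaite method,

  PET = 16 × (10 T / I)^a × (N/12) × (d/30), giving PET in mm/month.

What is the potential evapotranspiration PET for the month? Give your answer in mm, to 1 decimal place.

10T/I = 10 × 22.6 / 75.5 = 2.9934
(10T/I)^a = 2.9934^1.696 = 6.4206
Uncorrected PET = 16 × 6.4206 = 102.730 mm
Correction = (N/12)(d/30) = (11.7/12)(31/30) = 1.0075
PET = 102.730 × 1.0075 = 103.500 mm/month

103.5 mm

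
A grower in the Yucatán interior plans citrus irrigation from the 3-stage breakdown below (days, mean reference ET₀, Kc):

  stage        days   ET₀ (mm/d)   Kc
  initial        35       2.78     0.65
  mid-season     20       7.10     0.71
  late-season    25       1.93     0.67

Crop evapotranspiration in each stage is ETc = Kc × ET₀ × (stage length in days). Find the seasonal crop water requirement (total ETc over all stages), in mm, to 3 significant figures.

196 mm

initial: 0.65 × 2.78 × 35 = 63.25 mm
mid-season: 0.71 × 7.10 × 20 = 100.82 mm
late-season: 0.67 × 1.93 × 25 = 32.33 mm
Seasonal total = 196.40 mm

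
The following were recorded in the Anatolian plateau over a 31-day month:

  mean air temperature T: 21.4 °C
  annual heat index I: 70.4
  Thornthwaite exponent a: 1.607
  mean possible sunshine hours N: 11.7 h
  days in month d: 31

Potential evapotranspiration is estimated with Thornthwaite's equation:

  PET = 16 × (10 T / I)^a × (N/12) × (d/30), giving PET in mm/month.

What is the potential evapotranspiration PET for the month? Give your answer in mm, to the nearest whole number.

10T/I = 10 × 21.4 / 70.4 = 3.0398
(10T/I)^a = 3.0398^1.607 = 5.9694
Uncorrected PET = 16 × 5.9694 = 95.510 mm
Correction = (N/12)(d/30) = (11.7/12)(31/30) = 1.0075
PET = 95.510 × 1.0075 = 96.226 mm/month

96 mm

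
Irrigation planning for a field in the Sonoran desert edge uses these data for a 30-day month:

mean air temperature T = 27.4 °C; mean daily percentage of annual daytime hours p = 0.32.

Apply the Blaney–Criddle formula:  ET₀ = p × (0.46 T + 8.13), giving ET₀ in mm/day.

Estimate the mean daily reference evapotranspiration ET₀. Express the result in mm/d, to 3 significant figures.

6.63 mm/d

ET₀ = 0.32 × (0.46 × 27.4 + 8.13) = 0.32 × 20.734 = 6.6349 mm/d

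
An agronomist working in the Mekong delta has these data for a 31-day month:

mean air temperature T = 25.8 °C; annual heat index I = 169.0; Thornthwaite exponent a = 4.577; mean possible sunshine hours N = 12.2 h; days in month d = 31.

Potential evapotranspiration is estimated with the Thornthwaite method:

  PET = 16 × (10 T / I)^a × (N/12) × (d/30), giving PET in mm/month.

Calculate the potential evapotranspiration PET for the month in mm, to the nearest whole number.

117 mm

10T/I = 10 × 25.8 / 169.0 = 1.5266
(10T/I)^a = 1.5266^4.577 = 6.9328
Uncorrected PET = 16 × 6.9328 = 110.925 mm
Correction = (N/12)(d/30) = (12.2/12)(31/30) = 1.0506
PET = 110.925 × 1.0506 = 116.538 mm/month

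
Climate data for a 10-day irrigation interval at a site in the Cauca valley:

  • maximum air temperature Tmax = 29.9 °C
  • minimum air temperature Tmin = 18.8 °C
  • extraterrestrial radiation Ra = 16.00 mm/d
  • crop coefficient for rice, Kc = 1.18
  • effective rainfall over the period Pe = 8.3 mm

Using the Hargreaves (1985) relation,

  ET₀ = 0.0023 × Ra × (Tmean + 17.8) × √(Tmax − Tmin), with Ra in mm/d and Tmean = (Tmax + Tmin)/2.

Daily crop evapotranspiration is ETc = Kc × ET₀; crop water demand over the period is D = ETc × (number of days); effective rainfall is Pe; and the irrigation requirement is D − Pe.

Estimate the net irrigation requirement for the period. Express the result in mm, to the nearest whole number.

53 mm

Tmean = (29.9 + 18.8)/2 = 24.35 °C
ET₀ = 0.0023 × 16.00 × (24.35 + 17.8) × √11.1 = 0.0023 × 16.00 × 42.15 × 3.3317 = 5.1679 mm/d
ETc = Kc × ET₀ = 1.18 × 5.1679 = 6.0981 mm/d
Crop demand D = ETc × 10 d = 6.0981 × 10 = 60.981 mm
D − Pe = 60.981 − 8.3 = 52.681 mm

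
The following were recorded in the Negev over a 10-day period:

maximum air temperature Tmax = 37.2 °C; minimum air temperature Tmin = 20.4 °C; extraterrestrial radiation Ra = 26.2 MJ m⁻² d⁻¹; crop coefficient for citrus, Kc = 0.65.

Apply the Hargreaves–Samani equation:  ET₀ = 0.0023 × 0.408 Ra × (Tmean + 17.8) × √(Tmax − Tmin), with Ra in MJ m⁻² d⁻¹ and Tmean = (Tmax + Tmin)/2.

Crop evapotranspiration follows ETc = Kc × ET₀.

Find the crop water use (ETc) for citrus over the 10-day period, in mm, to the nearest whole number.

Tmean = (37.2 + 20.4)/2 = 28.80 °C
0.408 Ra = 0.408 × 26.2 = 10.6896 mm/d equivalent
ET₀ = 0.0023 × 10.6896 × (28.80 + 17.8) × √16.8 = 0.0023 × 10.6896 × 46.60 × 4.0988 = 4.6960 mm/d
ETc = Kc × ET₀ = 0.65 × 4.6960 = 3.0524 mm/d
Over 10 days: 3.0524 × 10 = 30.524 mm

31 mm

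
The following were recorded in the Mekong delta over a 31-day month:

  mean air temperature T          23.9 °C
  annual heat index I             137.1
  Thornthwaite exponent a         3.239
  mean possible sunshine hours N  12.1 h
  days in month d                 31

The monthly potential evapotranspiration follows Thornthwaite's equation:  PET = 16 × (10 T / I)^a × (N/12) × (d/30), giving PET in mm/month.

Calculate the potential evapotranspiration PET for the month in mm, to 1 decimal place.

100.9 mm

10T/I = 10 × 23.9 / 137.1 = 1.7433
(10T/I)^a = 1.7433^3.239 = 6.0507
Uncorrected PET = 16 × 6.0507 = 96.811 mm
Correction = (N/12)(d/30) = (12.1/12)(31/30) = 1.0419
PET = 96.811 × 1.0419 = 100.867 mm/month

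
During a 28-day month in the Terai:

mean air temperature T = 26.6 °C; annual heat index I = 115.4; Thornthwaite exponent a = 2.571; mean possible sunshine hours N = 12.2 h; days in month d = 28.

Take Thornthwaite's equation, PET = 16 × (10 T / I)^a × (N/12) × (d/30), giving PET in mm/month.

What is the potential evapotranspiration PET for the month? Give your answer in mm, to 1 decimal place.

129.9 mm

10T/I = 10 × 26.6 / 115.4 = 2.3050
(10T/I)^a = 2.3050^2.571 = 8.5591
Uncorrected PET = 16 × 8.5591 = 136.946 mm
Correction = (N/12)(d/30) = (12.2/12)(28/30) = 0.9489
PET = 136.946 × 0.9489 = 129.948 mm/month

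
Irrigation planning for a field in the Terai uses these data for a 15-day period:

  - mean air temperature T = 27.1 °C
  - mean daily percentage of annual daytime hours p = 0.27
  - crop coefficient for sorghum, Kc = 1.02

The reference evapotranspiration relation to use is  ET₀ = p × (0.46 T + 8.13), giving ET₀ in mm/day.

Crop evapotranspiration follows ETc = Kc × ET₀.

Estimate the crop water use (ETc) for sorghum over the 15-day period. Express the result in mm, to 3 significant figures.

ET₀ = 0.27 × (0.46 × 27.1 + 8.13) = 0.27 × 20.596 = 5.5609 mm/d
ETc = Kc × ET₀ = 1.02 × 5.5609 = 5.6721 mm/d
Over 15 days: 5.6721 × 15 = 85.082 mm

85.1 mm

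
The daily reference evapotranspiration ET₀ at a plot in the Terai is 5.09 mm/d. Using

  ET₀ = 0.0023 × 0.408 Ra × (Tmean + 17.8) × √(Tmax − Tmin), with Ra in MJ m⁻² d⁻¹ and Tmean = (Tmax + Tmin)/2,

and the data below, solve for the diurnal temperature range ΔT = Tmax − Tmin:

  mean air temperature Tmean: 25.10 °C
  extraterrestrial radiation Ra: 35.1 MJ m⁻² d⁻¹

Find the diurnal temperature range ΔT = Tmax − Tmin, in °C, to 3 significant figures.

√ΔT = ET₀ / [0.0023 × 0.408 × Ra × (Tmean+17.8)] = 5.09 / (0.0023 × 14.3208 × 42.90) = 3.6022
ΔT = 3.6022² = 12.976 °C

13.0 °C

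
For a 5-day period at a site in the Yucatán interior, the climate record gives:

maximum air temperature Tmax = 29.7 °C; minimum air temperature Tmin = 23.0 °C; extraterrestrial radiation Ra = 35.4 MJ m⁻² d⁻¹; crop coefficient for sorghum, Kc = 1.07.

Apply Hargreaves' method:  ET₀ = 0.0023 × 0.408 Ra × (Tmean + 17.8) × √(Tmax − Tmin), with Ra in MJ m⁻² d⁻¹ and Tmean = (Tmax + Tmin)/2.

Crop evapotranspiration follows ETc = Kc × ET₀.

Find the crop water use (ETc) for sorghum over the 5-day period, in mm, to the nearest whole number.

20 mm

Tmean = (29.7 + 23.0)/2 = 26.35 °C
0.408 Ra = 0.408 × 35.4 = 14.4432 mm/d equivalent
ET₀ = 0.0023 × 14.4432 × (26.35 + 17.8) × √6.7 = 0.0023 × 14.4432 × 44.15 × 2.5884 = 3.7962 mm/d
ETc = Kc × ET₀ = 1.07 × 3.7962 = 4.0619 mm/d
Over 5 days: 4.0619 × 5 = 20.310 mm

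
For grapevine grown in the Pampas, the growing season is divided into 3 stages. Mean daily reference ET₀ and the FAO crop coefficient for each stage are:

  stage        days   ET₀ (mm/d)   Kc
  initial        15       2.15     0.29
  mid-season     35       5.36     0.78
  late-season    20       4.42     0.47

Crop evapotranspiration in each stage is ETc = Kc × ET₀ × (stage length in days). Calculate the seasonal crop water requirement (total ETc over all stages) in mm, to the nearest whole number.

197 mm

initial: 0.29 × 2.15 × 15 = 9.35 mm
mid-season: 0.78 × 5.36 × 35 = 146.33 mm
late-season: 0.47 × 4.42 × 20 = 41.55 mm
Seasonal total = 197.23 mm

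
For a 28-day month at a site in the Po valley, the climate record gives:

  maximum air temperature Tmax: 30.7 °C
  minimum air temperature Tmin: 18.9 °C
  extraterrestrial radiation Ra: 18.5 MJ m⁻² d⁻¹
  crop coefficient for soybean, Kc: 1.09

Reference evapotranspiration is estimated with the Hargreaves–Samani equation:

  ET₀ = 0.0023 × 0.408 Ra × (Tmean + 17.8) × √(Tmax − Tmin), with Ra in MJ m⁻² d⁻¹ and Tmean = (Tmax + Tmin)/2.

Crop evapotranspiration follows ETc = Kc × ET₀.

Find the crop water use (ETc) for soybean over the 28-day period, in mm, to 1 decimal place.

77.5 mm

Tmean = (30.7 + 18.9)/2 = 24.80 °C
0.408 Ra = 0.408 × 18.5 = 7.5480 mm/d equivalent
ET₀ = 0.0023 × 7.5480 × (24.80 + 17.8) × √11.8 = 0.0023 × 7.5480 × 42.60 × 3.4351 = 2.5404 mm/d
ETc = Kc × ET₀ = 1.09 × 2.5404 = 2.7690 mm/d
Over 28 days: 2.7690 × 28 = 77.532 mm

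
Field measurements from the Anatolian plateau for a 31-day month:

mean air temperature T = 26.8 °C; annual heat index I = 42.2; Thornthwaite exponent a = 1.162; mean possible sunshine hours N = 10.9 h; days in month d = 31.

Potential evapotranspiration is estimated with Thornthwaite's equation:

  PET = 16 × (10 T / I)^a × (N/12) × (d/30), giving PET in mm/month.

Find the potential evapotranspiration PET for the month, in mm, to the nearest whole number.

129 mm

10T/I = 10 × 26.8 / 42.2 = 6.3507
(10T/I)^a = 6.3507^1.162 = 8.5680
Uncorrected PET = 16 × 8.5680 = 137.088 mm
Correction = (N/12)(d/30) = (10.9/12)(31/30) = 0.9386
PET = 137.088 × 0.9386 = 128.671 mm/month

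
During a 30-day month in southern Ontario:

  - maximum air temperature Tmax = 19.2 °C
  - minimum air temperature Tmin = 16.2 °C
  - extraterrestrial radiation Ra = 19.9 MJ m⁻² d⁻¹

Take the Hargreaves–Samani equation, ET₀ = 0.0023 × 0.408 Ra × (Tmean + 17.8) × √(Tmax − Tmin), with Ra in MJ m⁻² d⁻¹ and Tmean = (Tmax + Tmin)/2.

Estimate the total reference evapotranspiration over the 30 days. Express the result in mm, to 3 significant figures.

Tmean = (19.2 + 16.2)/2 = 17.70 °C
0.408 Ra = 0.408 × 19.9 = 8.1192 mm/d equivalent
ET₀ = 0.0023 × 8.1192 × (17.70 + 17.8) × √3.0 = 0.0023 × 8.1192 × 35.50 × 1.7321 = 1.1483 mm/d
Over 30 days: 1.1483 × 30 = 34.449 mm

34.4 mm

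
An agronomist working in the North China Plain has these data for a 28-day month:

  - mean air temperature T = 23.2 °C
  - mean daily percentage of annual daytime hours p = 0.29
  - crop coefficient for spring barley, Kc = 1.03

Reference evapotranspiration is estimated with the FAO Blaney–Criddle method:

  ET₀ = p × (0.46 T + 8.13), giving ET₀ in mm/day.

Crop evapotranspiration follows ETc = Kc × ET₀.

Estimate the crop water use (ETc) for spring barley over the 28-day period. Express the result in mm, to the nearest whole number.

ET₀ = 0.29 × (0.46 × 23.2 + 8.13) = 0.29 × 18.802 = 5.4526 mm/d
ETc = Kc × ET₀ = 1.03 × 5.4526 = 5.6162 mm/d
Over 28 days: 5.6162 × 28 = 157.254 mm

157 mm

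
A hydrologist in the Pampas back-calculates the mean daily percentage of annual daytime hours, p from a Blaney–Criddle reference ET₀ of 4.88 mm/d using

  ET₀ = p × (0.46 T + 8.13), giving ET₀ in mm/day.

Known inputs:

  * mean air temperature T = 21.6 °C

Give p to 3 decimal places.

0.270

p = ET₀ / (0.46 T + 8.13) = 4.88 / (0.46 × 21.6 + 8.13) = 4.88 / 18.066 = 0.2701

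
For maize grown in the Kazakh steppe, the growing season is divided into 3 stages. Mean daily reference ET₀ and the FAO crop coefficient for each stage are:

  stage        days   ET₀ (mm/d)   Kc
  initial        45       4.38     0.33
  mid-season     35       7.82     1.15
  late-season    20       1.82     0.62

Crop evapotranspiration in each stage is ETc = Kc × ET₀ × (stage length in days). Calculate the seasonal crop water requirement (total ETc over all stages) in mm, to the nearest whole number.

402 mm

initial: 0.33 × 4.38 × 45 = 65.04 mm
mid-season: 1.15 × 7.82 × 35 = 314.76 mm
late-season: 0.62 × 1.82 × 20 = 22.57 mm
Seasonal total = 402.37 mm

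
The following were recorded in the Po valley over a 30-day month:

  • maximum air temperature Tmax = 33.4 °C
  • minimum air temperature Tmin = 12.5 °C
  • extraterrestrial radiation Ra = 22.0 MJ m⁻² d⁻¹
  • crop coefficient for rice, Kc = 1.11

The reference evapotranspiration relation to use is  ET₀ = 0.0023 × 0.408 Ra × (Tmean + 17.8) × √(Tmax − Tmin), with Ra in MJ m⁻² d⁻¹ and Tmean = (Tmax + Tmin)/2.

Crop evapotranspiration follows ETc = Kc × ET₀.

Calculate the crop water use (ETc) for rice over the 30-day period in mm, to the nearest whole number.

Tmean = (33.4 + 12.5)/2 = 22.95 °C
0.408 Ra = 0.408 × 22.0 = 8.9760 mm/d equivalent
ET₀ = 0.0023 × 8.9760 × (22.95 + 17.8) × √20.9 = 0.0023 × 8.9760 × 40.75 × 4.5717 = 3.8461 mm/d
ETc = Kc × ET₀ = 1.11 × 3.8461 = 4.2692 mm/d
Over 30 days: 4.2692 × 30 = 128.076 mm

128 mm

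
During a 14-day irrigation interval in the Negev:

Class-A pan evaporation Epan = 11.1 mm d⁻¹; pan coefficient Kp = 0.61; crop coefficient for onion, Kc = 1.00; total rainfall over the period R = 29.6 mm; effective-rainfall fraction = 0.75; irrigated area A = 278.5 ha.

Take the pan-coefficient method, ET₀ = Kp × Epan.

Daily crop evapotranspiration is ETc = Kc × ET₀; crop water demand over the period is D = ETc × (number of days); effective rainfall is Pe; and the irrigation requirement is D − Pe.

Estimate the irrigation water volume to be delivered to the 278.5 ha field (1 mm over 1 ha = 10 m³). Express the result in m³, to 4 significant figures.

202200 m³

ET₀ = 0.61 × 11.1 = 6.7710 mm/d
ETc = Kc × ET₀ = 1.00 × 6.7710 = 6.7710 mm/d
Crop demand D = ETc × 14 d = 6.7710 × 14 = 94.794 mm
Pe = 0.75 × 29.6 = 22.200 mm
D − Pe = 94.794 − 22.200 = 72.594 mm
Volume = 72.594 mm × 278.5 ha × 10 = 202174.3 m³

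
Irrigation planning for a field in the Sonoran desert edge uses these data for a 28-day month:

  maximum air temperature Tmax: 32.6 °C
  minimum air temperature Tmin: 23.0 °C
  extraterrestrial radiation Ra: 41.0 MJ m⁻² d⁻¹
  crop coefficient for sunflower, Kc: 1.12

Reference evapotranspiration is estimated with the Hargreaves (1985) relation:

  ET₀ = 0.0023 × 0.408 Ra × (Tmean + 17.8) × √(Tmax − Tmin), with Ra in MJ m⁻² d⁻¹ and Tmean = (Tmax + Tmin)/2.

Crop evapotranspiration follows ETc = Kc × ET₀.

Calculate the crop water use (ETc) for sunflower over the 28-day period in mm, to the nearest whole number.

Tmean = (32.6 + 23.0)/2 = 27.80 °C
0.408 Ra = 0.408 × 41.0 = 16.7280 mm/d equivalent
ET₀ = 0.0023 × 16.7280 × (27.80 + 17.8) × √9.6 = 0.0023 × 16.7280 × 45.60 × 3.0984 = 5.4359 mm/d
ETc = Kc × ET₀ = 1.12 × 5.4359 = 6.0882 mm/d
Over 28 days: 6.0882 × 28 = 170.470 mm

170 mm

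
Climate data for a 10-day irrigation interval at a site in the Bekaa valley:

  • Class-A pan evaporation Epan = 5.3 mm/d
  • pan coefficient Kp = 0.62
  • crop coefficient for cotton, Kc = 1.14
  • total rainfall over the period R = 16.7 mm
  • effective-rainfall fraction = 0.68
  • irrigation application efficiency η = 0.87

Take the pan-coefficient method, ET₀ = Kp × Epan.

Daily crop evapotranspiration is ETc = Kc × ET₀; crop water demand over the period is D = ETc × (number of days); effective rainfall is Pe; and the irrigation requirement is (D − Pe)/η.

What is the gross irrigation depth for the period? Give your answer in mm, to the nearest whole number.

30 mm

ET₀ = 0.62 × 5.3 = 3.2860 mm/d
ETc = Kc × ET₀ = 1.14 × 3.2860 = 3.7460 mm/d
Crop demand D = ETc × 10 d = 3.7460 × 10 = 37.460 mm
Pe = 0.68 × 16.7 = 11.356 mm
D − Pe = 37.460 − 11.356 = 26.104 mm
Gross irrigation = 26.104 / 0.87 = 30.005 mm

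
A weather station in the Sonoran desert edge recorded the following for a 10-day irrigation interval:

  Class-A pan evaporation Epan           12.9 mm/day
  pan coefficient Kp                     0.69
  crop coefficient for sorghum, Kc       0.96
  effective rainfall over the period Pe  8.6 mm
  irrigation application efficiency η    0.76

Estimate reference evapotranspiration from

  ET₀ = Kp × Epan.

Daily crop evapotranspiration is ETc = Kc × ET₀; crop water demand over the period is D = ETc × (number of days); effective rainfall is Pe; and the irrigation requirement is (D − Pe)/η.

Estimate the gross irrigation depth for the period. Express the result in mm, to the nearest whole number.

101 mm

ET₀ = 0.69 × 12.9 = 8.9010 mm/d
ETc = Kc × ET₀ = 0.96 × 8.9010 = 8.5450 mm/d
Crop demand D = ETc × 10 d = 8.5450 × 10 = 85.450 mm
D − Pe = 85.450 − 8.6 = 76.850 mm
Gross irrigation = 76.850 / 0.76 = 101.118 mm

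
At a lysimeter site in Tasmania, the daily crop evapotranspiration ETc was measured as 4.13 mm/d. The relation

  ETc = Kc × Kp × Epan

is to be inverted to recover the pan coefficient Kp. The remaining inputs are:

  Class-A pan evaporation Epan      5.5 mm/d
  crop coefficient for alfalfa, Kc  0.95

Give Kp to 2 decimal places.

ETc = Kc × Kp × Epan  ⇒  Kp = ETc / (Kc × Epan)
Kp = 4.13 / (0.95 × 5.5) = 4.13 / 5.225 = 0.7904

0.79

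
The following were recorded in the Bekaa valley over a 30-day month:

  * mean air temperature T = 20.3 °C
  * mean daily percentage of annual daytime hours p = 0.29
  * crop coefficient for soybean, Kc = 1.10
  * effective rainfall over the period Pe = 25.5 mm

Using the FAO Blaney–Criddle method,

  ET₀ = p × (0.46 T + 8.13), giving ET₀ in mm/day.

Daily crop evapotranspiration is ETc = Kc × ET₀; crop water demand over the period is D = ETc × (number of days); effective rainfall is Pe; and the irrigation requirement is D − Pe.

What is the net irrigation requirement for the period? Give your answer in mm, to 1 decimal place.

ET₀ = 0.29 × (0.46 × 20.3 + 8.13) = 0.29 × 17.468 = 5.0657 mm/d
ETc = Kc × ET₀ = 1.10 × 5.0657 = 5.5723 mm/d
Crop demand D = ETc × 30 d = 5.5723 × 30 = 167.169 mm
D − Pe = 167.169 − 25.5 = 141.669 mm

141.7 mm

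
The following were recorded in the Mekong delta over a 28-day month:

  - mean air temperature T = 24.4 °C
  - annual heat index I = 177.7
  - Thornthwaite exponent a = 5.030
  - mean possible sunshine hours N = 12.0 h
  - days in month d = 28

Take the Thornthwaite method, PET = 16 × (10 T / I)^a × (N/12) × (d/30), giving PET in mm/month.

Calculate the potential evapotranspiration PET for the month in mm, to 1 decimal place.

73.6 mm

10T/I = 10 × 24.4 / 177.7 = 1.3731
(10T/I)^a = 1.3731^5.030 = 4.9277
Uncorrected PET = 16 × 4.9277 = 78.843 mm
Correction = (N/12)(d/30) = (12.0/12)(28/30) = 0.9333
PET = 78.843 × 0.9333 = 73.584 mm/month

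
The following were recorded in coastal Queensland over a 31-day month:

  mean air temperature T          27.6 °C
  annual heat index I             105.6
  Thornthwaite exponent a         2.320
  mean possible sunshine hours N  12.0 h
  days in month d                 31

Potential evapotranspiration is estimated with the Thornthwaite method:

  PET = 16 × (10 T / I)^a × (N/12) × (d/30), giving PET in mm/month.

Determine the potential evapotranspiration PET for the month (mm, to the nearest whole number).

10T/I = 10 × 27.6 / 105.6 = 2.6136
(10T/I)^a = 2.6136^2.320 = 9.2896
Uncorrected PET = 16 × 9.2896 = 148.634 mm
Correction = (N/12)(d/30) = (12.0/12)(31/30) = 1.0333
PET = 148.634 × 1.0333 = 153.584 mm/month

154 mm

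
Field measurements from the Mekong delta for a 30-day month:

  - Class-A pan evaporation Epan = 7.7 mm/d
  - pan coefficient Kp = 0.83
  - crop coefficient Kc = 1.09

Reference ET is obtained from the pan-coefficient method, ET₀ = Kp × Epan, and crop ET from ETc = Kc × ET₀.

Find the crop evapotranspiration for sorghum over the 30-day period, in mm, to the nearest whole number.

209 mm

ET₀ = 0.83 × 7.7 = 6.3910 mm/d
ETc = Kc × ET₀ = 1.09 × 6.3910 = 6.9662 mm/d
Over 30 days: 6.9662 × 30 = 208.986 mm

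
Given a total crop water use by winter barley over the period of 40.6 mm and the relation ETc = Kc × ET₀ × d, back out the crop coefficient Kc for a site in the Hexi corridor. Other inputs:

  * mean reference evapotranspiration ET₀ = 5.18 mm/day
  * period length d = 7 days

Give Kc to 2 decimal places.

1.12

ETc = Kc × ET₀ × d  ⇒  Kc = ETc / (ET₀ × d)
Kc = 40.6 / (5.18 × 7) = 40.6 / 36.26 = 1.1197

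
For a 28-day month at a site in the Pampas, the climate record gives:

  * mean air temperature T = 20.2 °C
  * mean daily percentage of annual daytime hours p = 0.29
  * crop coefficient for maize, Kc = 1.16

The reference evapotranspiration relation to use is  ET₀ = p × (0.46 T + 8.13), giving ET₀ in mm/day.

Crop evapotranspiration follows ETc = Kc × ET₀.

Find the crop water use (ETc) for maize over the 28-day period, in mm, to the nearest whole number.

ET₀ = 0.29 × (0.46 × 20.2 + 8.13) = 0.29 × 17.422 = 5.0524 mm/d
ETc = Kc × ET₀ = 1.16 × 5.0524 = 5.8608 mm/d
Over 28 days: 5.8608 × 28 = 164.102 mm

164 mm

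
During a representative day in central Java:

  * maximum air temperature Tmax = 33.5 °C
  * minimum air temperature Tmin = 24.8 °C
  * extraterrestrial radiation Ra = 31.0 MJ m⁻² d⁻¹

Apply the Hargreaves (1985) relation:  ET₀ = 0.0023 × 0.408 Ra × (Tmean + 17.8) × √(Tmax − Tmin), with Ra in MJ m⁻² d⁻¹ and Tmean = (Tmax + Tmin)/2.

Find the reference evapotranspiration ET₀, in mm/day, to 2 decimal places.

Tmean = (33.5 + 24.8)/2 = 29.15 °C
0.408 Ra = 0.408 × 31.0 = 12.6480 mm/d equivalent
ET₀ = 0.0023 × 12.6480 × (29.15 + 17.8) × √8.7 = 0.0023 × 12.6480 × 46.95 × 2.9496 = 4.0285 mm/d

4.03 mm/day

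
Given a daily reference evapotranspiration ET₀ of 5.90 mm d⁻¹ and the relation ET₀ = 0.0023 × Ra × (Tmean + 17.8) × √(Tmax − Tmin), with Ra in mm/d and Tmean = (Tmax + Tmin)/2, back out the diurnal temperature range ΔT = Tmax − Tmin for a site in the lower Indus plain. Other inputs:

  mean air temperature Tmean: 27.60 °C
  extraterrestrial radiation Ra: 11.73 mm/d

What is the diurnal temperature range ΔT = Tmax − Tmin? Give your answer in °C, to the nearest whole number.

23 °C

√ΔT = ET₀ / [0.0023 × Ra × (Tmean+17.8)] = 5.90 / (0.0023 × 11.73 × 45.40) = 4.8169
ΔT = 4.8169² = 23.203 °C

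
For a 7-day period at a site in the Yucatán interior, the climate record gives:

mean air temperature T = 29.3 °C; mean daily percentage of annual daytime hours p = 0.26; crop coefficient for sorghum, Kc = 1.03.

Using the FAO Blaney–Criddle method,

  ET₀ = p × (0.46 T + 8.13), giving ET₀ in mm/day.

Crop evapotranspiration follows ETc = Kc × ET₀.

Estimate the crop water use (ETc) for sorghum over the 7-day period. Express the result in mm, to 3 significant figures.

ET₀ = 0.26 × (0.46 × 29.3 + 8.13) = 0.26 × 21.608 = 5.6181 mm/d
ETc = Kc × ET₀ = 1.03 × 5.6181 = 5.7866 mm/d
Over 7 days: 5.7866 × 7 = 40.506 mm

40.5 mm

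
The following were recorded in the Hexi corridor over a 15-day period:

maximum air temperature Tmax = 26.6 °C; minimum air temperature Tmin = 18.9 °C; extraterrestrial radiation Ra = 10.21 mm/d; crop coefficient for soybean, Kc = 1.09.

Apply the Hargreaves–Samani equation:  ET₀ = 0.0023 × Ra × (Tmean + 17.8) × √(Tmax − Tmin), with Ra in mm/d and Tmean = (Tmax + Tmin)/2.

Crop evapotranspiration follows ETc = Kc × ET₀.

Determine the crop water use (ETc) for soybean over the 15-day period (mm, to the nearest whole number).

43 mm

Tmean = (26.6 + 18.9)/2 = 22.75 °C
ET₀ = 0.0023 × 10.21 × (22.75 + 17.8) × √7.7 = 0.0023 × 10.21 × 40.55 × 2.7749 = 2.6424 mm/d
ETc = Kc × ET₀ = 1.09 × 2.6424 = 2.8802 mm/d
Over 15 days: 2.8802 × 15 = 43.203 mm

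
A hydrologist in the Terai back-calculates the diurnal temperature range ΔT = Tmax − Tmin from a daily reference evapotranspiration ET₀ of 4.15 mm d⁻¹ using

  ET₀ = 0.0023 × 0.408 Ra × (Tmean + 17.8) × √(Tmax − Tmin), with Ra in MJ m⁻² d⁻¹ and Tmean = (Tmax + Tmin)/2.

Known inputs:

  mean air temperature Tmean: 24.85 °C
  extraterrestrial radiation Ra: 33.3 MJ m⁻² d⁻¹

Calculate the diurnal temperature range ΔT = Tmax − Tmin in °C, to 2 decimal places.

9.70 °C

√ΔT = ET₀ / [0.0023 × 0.408 × Ra × (Tmean+17.8)] = 4.15 / (0.0023 × 13.5864 × 42.65) = 3.1138
ΔT = 3.1138² = 9.696 °C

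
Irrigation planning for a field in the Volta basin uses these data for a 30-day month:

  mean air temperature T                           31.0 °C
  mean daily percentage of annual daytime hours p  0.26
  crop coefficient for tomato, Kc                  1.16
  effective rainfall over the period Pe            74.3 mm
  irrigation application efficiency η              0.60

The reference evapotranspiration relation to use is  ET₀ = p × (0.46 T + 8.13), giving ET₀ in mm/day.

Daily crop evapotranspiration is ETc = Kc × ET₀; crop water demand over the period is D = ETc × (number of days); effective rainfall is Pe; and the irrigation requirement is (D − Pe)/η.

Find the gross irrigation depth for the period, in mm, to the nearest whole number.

ET₀ = 0.26 × (0.46 × 31.0 + 8.13) = 0.26 × 22.390 = 5.8214 mm/d
ETc = Kc × ET₀ = 1.16 × 5.8214 = 6.7528 mm/d
Crop demand D = ETc × 30 d = 6.7528 × 30 = 202.584 mm
D − Pe = 202.584 − 74.3 = 128.284 mm
Gross irrigation = 128.284 / 0.60 = 213.807 mm

214 mm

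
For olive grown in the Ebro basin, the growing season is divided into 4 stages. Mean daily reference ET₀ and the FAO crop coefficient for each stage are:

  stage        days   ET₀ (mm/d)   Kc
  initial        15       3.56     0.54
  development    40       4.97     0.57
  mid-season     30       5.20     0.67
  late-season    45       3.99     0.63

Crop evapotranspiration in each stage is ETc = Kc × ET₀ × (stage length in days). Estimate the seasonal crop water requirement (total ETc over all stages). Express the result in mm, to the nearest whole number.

360 mm

initial: 0.54 × 3.56 × 15 = 28.84 mm
development: 0.57 × 4.97 × 40 = 113.32 mm
mid-season: 0.67 × 5.20 × 30 = 104.52 mm
late-season: 0.63 × 3.99 × 45 = 113.12 mm
Seasonal total = 359.80 mm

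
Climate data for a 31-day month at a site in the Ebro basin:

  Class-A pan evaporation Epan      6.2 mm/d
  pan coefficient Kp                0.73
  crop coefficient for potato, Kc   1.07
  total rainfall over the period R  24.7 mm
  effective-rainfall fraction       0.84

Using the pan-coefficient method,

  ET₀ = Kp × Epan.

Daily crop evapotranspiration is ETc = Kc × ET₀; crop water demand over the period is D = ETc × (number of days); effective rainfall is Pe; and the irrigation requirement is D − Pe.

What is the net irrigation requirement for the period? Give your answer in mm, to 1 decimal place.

129.4 mm

ET₀ = 0.73 × 6.2 = 4.5260 mm/d
ETc = Kc × ET₀ = 1.07 × 4.5260 = 4.8428 mm/d
Crop demand D = ETc × 31 d = 4.8428 × 31 = 150.127 mm
Pe = 0.84 × 24.7 = 20.748 mm
D − Pe = 150.127 − 20.748 = 129.379 mm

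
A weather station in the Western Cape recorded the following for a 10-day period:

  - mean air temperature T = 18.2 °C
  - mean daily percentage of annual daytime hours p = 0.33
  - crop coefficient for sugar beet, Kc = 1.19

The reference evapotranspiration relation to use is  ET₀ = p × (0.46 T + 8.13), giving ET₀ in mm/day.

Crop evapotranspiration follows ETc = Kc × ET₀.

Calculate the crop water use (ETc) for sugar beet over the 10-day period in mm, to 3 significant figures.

64.8 mm

ET₀ = 0.33 × (0.46 × 18.2 + 8.13) = 0.33 × 16.502 = 5.4457 mm/d
ETc = Kc × ET₀ = 1.19 × 5.4457 = 6.4804 mm/d
Over 10 days: 6.4804 × 10 = 64.804 mm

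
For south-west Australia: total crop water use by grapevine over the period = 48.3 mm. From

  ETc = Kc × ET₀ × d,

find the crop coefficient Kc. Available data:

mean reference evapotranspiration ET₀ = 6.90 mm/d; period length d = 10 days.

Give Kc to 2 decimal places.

ETc = Kc × ET₀ × d  ⇒  Kc = ETc / (ET₀ × d)
Kc = 48.3 / (6.90 × 10) = 48.3 / 69.00 = 0.7000

0.70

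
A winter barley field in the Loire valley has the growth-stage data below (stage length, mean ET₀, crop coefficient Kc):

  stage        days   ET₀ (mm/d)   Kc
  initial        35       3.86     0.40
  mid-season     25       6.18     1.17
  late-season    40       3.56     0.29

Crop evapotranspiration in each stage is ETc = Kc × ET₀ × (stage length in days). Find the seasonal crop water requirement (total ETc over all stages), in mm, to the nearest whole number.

276 mm

initial: 0.40 × 3.86 × 35 = 54.04 mm
mid-season: 1.17 × 6.18 × 25 = 180.77 mm
late-season: 0.29 × 3.56 × 40 = 41.30 mm
Seasonal total = 276.11 mm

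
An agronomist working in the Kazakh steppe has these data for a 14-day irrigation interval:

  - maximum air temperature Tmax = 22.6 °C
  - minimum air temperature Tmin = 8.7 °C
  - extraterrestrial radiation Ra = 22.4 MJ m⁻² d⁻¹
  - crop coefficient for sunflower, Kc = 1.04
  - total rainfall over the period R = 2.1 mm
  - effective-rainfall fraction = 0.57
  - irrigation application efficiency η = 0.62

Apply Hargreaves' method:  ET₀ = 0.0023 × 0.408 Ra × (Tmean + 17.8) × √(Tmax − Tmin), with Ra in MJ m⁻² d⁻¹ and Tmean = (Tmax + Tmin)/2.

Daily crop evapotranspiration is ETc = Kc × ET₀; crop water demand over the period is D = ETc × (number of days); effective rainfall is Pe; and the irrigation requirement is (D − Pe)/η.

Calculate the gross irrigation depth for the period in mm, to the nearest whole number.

60 mm

Tmean = (22.6 + 8.7)/2 = 15.65 °C
0.408 Ra = 0.408 × 22.4 = 9.1392 mm/d equivalent
ET₀ = 0.0023 × 9.1392 × (15.65 + 17.8) × √13.9 = 0.0023 × 9.1392 × 33.45 × 3.7283 = 2.6215 mm/d
ETc = Kc × ET₀ = 1.04 × 2.6215 = 2.7264 mm/d
Crop demand D = ETc × 14 d = 2.7264 × 14 = 38.170 mm
Pe = 0.57 × 2.1 = 1.197 mm
D − Pe = 38.170 − 1.197 = 36.973 mm
Gross irrigation = 36.973 / 0.62 = 59.634 mm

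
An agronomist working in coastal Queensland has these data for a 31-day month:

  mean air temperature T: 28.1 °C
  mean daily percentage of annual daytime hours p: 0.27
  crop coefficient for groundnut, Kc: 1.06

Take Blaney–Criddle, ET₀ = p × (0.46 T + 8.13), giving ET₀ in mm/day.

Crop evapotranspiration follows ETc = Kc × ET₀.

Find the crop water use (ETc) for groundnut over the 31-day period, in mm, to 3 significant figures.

187 mm

ET₀ = 0.27 × (0.46 × 28.1 + 8.13) = 0.27 × 21.056 = 5.6851 mm/d
ETc = Kc × ET₀ = 1.06 × 5.6851 = 6.0262 mm/d
Over 31 days: 6.0262 × 31 = 186.812 mm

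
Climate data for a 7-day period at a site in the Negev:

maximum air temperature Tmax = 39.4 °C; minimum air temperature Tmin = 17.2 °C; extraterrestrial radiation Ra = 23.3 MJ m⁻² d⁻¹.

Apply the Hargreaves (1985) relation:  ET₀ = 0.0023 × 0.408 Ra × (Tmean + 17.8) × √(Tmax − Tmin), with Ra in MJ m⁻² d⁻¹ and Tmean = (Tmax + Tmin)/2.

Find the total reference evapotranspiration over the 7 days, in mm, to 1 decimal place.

33.2 mm

Tmean = (39.4 + 17.2)/2 = 28.30 °C
0.408 Ra = 0.408 × 23.3 = 9.5064 mm/d equivalent
ET₀ = 0.0023 × 9.5064 × (28.30 + 17.8) × √22.2 = 0.0023 × 9.5064 × 46.10 × 4.7117 = 4.7492 mm/d
Over 7 days: 4.7492 × 7 = 33.244 mm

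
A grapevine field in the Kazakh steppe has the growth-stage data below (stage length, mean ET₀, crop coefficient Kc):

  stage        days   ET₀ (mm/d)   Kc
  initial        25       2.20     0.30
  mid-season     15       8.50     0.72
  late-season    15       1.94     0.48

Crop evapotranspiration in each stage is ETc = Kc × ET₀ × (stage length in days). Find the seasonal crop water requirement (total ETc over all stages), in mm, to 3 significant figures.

122 mm

initial: 0.30 × 2.20 × 25 = 16.50 mm
mid-season: 0.72 × 8.50 × 15 = 91.80 mm
late-season: 0.48 × 1.94 × 15 = 13.97 mm
Seasonal total = 122.27 mm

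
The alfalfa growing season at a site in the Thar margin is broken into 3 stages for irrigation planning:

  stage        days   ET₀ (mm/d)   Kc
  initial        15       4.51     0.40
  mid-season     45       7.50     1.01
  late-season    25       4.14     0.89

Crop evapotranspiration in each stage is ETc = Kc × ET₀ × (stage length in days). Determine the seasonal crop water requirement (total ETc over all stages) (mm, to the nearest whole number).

initial: 0.40 × 4.51 × 15 = 27.06 mm
mid-season: 1.01 × 7.50 × 45 = 340.88 mm
late-season: 0.89 × 4.14 × 25 = 92.12 mm
Seasonal total = 460.06 mm

460 mm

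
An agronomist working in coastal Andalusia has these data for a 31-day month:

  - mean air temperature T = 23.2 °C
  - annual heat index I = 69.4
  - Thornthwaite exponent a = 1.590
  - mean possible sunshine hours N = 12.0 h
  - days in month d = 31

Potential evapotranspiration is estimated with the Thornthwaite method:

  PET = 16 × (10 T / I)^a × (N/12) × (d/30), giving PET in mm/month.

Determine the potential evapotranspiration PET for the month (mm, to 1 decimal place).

112.6 mm

10T/I = 10 × 23.2 / 69.4 = 3.3429
(10T/I)^a = 3.3429^1.590 = 6.8133
Uncorrected PET = 16 × 6.8133 = 109.013 mm
Correction = (N/12)(d/30) = (12.0/12)(31/30) = 1.0333
PET = 109.013 × 1.0333 = 112.643 mm/month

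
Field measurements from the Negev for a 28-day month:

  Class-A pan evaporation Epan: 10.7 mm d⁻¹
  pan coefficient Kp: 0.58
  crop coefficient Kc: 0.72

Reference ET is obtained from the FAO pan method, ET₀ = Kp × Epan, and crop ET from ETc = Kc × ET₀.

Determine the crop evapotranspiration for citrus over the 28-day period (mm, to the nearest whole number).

125 mm

ET₀ = 0.58 × 10.7 = 6.2060 mm/d
ETc = Kc × ET₀ = 0.72 × 6.2060 = 4.4683 mm/d
Over 28 days: 4.4683 × 28 = 125.112 mm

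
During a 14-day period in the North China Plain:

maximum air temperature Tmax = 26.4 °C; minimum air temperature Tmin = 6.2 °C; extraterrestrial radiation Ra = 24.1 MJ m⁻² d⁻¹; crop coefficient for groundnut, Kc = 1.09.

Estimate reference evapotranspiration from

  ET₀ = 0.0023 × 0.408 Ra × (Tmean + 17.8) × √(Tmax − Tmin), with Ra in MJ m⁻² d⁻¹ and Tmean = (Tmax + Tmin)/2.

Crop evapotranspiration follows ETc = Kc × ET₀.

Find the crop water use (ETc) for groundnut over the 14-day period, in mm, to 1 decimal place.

52.9 mm

Tmean = (26.4 + 6.2)/2 = 16.30 °C
0.408 Ra = 0.408 × 24.1 = 9.8328 mm/d equivalent
ET₀ = 0.0023 × 9.8328 × (16.30 + 17.8) × √20.2 = 0.0023 × 9.8328 × 34.10 × 4.4944 = 3.4660 mm/d
ETc = Kc × ET₀ = 1.09 × 3.4660 = 3.7779 mm/d
Over 14 days: 3.7779 × 14 = 52.891 mm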